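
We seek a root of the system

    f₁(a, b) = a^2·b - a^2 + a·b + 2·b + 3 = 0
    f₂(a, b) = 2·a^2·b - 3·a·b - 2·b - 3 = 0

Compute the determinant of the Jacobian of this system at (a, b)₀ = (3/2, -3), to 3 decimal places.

J = [[2·a·b - 2·a + b, a^2 + a + 2], [4·a·b - 3·b, 2·a^2 - 3·a - 2]].
At the point, J = [[-15.000, 5.750], [-9.000, -2.000]].
det J = 81.750.

81.750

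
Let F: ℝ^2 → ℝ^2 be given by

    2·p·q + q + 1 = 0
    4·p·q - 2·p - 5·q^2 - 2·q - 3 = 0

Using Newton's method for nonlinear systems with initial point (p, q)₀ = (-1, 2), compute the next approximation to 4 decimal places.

(-1.0714, 0.7143)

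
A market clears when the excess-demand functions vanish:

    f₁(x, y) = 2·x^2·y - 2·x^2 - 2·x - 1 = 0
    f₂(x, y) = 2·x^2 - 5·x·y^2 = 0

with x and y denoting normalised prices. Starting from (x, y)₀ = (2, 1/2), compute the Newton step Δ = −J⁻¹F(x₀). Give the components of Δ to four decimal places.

At (2, 1/2): F = (-9.0000, 5.5000).
Jacobian J = [[4·x·y - 4·x - 2, 2·x^2], [4·x - 5·y^2, -10·x·y]].
At the point, J = [[-6.0000, 8.0000], [6.7500, -10.0000]] (det J = 6.0000).
Solving J·Δ = −F gives Δ = (-7.6667, -4.6250).

(-7.6667, -4.6250)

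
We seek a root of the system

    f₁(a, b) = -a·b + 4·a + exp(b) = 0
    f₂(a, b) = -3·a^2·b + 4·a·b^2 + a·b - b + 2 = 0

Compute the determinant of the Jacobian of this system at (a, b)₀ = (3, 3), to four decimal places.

J = [[-b + 4, -a + exp(b)], [-6·a·b + 4·b^2 + b, -3·a^2 + 8·a·b + a - 1]].
At the point, J = [[1.0000, 17.085537], [-15.0000, 47.0000]].
det J = 303.2831.

303.2831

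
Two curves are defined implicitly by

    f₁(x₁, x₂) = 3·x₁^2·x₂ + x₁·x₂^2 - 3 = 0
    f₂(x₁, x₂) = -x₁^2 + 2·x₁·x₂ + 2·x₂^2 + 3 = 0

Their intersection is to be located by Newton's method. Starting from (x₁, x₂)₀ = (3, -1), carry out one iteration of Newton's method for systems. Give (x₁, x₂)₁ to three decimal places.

At (3, -1): F = (-27.000, -10.000).
Jacobian J = [[6·x₁·x₂ + x₂^2, 3·x₁^2 + 2·x₁·x₂], [-2·x₁ + 2·x₂, 2·x₁ + 4·x₂]].
At the point, J = [[-17.000, 21.000], [-8.000, 2.000]] (det J = 134.000).
Solving J·Δ = −F gives Δ = (-1.164, 0.343).
Then the next iterate is (x₁, x₂)₁ = (1.836, -0.657).

(1.836, -0.657)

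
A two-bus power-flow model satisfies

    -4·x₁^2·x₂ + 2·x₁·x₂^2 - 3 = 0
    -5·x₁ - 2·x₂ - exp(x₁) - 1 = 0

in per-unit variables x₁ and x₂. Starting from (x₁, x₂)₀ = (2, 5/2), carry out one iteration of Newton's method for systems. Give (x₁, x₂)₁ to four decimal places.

(0.7609, -1.5189)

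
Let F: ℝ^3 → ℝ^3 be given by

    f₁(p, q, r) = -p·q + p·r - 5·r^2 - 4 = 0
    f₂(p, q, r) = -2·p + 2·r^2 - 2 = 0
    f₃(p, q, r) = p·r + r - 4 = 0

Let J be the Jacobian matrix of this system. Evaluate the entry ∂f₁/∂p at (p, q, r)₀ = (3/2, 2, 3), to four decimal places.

∂f₁/∂p = -q + r.
At (3/2, 2, 3) this is 1.0000.

1.0000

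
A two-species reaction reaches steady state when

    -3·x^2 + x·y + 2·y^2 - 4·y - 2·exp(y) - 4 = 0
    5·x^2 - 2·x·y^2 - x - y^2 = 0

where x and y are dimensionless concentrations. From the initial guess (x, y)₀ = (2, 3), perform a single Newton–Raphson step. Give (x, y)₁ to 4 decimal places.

At (2, 3): F = (-44.171074, -27.0000).
Jacobian J = [[-6·x + y, x + 4·y - 2·exp(y) - 4], [10·x - 2·y^2 - 1, -4·x·y - 2·y]].
At the point, J = [[-9.0000, -30.171074], [1.0000, -30.0000]] (det J = 300.171074).
Solving J·Δ = −F gives Δ = (-1.7007, -0.9567).
Then the next iterate is (x, y)₁ = (0.2993, 2.0433).

(0.2993, 2.0433)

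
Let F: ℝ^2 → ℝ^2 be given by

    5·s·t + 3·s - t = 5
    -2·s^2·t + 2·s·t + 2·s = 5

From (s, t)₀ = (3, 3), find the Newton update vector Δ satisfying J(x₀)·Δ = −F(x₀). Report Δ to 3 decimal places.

(0.352, -3.739)

At (3, 3): F = (46.000, -35.000).
Jacobian J = [[5·t + 3, 5·s - 1], [-4·s·t + 2·t + 2, -2·s^2 + 2·s]].
At the point, J = [[18.000, 14.000], [-28.000, -12.000]] (det J = 176.000).
Solving J·Δ = −F gives Δ = (0.352, -3.739).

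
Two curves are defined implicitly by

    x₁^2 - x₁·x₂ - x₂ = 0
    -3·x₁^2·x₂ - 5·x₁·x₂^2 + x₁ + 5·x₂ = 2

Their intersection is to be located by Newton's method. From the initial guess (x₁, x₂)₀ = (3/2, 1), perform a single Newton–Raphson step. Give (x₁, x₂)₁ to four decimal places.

At (3/2, 1): F = (-0.2500, -9.7500).
Jacobian J = [[2·x₁ - x₂, -x₁ - 1], [-6·x₁·x₂ - 5·x₂^2 + 1, -3·x₁^2 - 10·x₁·x₂ + 5]].
At the point, J = [[2.0000, -2.5000], [-13.0000, -16.7500]] (det J = -66.0000).
Solving J·Δ = −F gives Δ = (-0.3059, -0.3447).
Then the next iterate is (x₁, x₂)₁ = (1.1941, 0.6553).

(1.1941, 0.6553)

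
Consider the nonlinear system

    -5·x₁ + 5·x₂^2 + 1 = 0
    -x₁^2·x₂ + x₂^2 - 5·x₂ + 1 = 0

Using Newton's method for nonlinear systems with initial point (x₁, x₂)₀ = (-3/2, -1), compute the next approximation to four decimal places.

At (-3/2, -1): F = (13.5000, 9.2500).
Jacobian J = [[-5, 10·x₂], [-2·x₁·x₂, -x₁^2 + 2·x₂ - 5]].
At the point, J = [[-5.0000, -10.0000], [-3.0000, -9.2500]] (det J = 16.2500).
Solving J·Δ = −F gives Δ = (1.9923, 0.3538).
Then the next iterate is (x₁, x₂)₁ = (0.4923, -0.6462).

(0.4923, -0.6462)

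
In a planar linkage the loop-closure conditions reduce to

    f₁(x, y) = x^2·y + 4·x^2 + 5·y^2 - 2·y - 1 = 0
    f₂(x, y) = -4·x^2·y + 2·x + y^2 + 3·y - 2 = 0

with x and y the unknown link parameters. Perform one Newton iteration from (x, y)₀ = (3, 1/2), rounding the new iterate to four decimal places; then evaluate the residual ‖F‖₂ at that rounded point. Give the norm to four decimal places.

At (3, 1/2): F = (39.7500, -12.2500).
Jacobian J = [[2·x·y + 8·x, x^2 + 10·y - 2], [-8·x·y + 2, -4·x^2 + 2·y + 3]].
At the point, J = [[27.0000, 12.0000], [-10.0000, -32.0000]] (det J = -744.0000).
Solving J·Δ = −F gives Δ = (-1.5121, 0.0897).
Then the next iterate is (x, y)₁ = (1.4879, 0.5897).
Re-evaluating at (1.4879, 0.5897): F = (9.720221, -2.129375), so ‖F‖₂ = 9.9507.

9.9507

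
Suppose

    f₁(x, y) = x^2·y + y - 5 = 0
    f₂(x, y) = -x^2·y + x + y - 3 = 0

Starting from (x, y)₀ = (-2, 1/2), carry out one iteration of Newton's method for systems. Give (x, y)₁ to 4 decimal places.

At (-2, 1/2): F = (-2.5000, -6.5000).
Jacobian J = [[2·x·y, x^2 + 1], [-2·x·y + 1, -x^2 + 1]].
At the point, J = [[-2.0000, 5.0000], [3.0000, -3.0000]] (det J = -9.0000).
Solving J·Δ = −F gives Δ = (4.4444, 2.2778).
Then the next iterate is (x, y)₁ = (2.4444, 2.7778).

(2.4444, 2.7778)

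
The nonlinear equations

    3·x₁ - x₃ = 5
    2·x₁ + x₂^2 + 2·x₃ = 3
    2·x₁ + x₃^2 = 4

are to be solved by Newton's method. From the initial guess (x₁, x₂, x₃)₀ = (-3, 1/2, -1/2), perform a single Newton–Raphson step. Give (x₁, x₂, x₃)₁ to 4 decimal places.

At (-3, 1/2, -1/2): F = (-13.5000, -9.7500, -9.7500).
Jacobian J = [[3, 0, -1], [2, 2·x₂, 2], [2, 0, 2·x₃]].
At the point, J = [[3.0000, 0.0000, -1.0000], [2.0000, 1.0000, 2.0000], [2.0000, 0.0000, -1.0000]] (det J = -1.0000).
Solving J·Δ = −F gives Δ = (3.7500, 6.7500, -2.2500).
Then the next iterate is (x₁, x₂, x₃)₁ = (0.7500, 7.2500, -2.7500).

(0.7500, 7.2500, -2.7500)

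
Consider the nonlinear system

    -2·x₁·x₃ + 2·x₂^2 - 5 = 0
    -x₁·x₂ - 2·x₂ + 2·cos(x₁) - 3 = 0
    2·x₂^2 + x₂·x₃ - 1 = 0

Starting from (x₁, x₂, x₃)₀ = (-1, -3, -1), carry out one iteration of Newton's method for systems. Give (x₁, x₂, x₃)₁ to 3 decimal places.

(-0.979, -1.821, 0.556)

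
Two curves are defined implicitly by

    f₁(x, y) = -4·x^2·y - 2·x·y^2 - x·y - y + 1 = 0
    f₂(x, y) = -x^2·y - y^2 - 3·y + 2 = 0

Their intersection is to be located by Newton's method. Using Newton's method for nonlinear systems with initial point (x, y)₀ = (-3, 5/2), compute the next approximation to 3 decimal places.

(-2.073, 1.303)

At (-3, 5/2): F = (-46.500, -34.250).
Jacobian J = [[-8·x·y - 2·y^2 - y, -4·x^2 - 4·x·y - x - 1], [-2·x·y, -x^2 - 2·y - 3]].
At the point, J = [[45.000, -4.000], [15.000, -17.000]] (det J = -705.000).
Solving J·Δ = −F gives Δ = (0.927, -1.197).
Then the next iterate is (x, y)₁ = (-2.073, 1.303).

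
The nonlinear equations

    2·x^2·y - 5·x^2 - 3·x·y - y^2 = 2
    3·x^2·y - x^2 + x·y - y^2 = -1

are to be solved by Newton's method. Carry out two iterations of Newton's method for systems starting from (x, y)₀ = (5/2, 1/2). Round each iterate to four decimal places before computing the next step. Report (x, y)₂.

(0.2684, 0.2574)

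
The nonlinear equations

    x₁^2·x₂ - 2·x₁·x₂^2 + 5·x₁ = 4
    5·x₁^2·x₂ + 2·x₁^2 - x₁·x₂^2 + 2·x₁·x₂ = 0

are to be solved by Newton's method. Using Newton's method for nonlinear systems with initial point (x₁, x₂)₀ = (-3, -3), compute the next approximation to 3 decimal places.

At (-3, -3): F = (8.000, -72.000).
Jacobian J = [[2·x₁·x₂ - 2·x₂^2 + 5, x₁^2 - 4·x₁·x₂], [10·x₁·x₂ + 4·x₁ - x₂^2 + 2·x₂, 5·x₁^2 - 2·x₁·x₂ + 2·x₁]].
At the point, J = [[5.000, -27.000], [63.000, 21.000]] (det J = 1806.000).
Solving J·Δ = −F gives Δ = (0.983, 0.478).
Then the next iterate is (x₁, x₂)₁ = (-2.017, -2.522).

(-2.017, -2.522)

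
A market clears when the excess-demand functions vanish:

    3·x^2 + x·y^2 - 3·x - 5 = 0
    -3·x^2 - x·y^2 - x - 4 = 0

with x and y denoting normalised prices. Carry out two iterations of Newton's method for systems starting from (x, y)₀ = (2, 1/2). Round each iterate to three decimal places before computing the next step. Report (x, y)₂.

At (2, 1/2): F = (1.500, -18.500).
Jacobian J = [[6·x + y^2 - 3, 2·x·y], [-6·x - y^2 - 1, -2·x·y]].
At the point, J = [[9.250, 2.000], [-13.250, -2.000]] (det J = 8.000).
Solving J·Δ = −F gives Δ = (-4.250, 18.906).
Then the next iterate is (x, y)₁ = (-2.250, 19.406).
Round to (-2.250, 19.406) and repeat: F = (-830.39638, 830.39638), J = [[360.09284, -87.327], [-364.09284, 87.327]].
Δ = (0.000, -9.509), so (x, y)₂ = (-2.250, 9.897).

(-2.250, 9.897)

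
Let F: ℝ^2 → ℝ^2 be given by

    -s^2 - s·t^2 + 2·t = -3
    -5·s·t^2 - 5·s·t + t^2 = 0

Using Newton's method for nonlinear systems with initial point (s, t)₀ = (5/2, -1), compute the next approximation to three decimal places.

(1.097, -1.095)

At (5/2, -1): F = (-7.750, 1.000).
Jacobian J = [[-2·s - t^2, -2·s·t + 2], [-5·t^2 - 5·t, -10·s·t - 5·s + 2·t]].
At the point, J = [[-6.000, 7.000], [0.000, 10.500]] (det J = -63.000).
Solving J·Δ = −F gives Δ = (-1.403, -0.095).
Then the next iterate is (s, t)₁ = (1.097, -1.095).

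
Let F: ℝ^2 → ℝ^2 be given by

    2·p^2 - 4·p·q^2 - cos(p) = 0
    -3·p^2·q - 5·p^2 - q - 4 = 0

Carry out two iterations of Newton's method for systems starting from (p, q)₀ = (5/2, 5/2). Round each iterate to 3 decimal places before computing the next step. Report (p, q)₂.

(0.578, 1.377)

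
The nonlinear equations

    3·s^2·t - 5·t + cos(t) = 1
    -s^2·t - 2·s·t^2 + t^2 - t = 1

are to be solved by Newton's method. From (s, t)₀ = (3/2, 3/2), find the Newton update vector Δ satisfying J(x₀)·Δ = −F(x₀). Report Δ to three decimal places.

(-0.067, -1.057)

At (3/2, 3/2): F = (1.69574, -10.375).
Jacobian J = [[6·s·t, 3·s^2 - sin(t) - 5], [-2·s·t - 2·t^2, -s^2 - 4·s·t + 2·t - 1]].
At the point, J = [[13.500, 0.75251], [-9.000, -9.250]] (det J = -118.10245).
Solving J·Δ = −F gives Δ = (-0.067, -1.057).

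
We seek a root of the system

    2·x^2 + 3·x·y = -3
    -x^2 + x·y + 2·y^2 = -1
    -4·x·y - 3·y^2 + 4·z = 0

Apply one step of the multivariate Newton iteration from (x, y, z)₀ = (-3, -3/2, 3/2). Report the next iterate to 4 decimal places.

(-1.4048, -0.5913, -0.9762)

At (-3, -3/2, 3/2): F = (34.5000, 1.0000, -18.7500).
Jacobian J = [[4·x + 3·y, 3·x, 0], [-2·x + y, x + 4·y, 0], [-4·y, -4·x - 6·y, 4]].
At the point, J = [[-16.5000, -9.0000, 0.0000], [4.5000, -9.0000, 0.0000], [6.0000, 21.0000, 4.0000]] (det J = 756.0000).
Solving J·Δ = −F gives Δ = (1.5952, 0.9087, -2.4762).
Then the next iterate is (x, y, z)₁ = (-1.4048, -0.5913, -0.9762).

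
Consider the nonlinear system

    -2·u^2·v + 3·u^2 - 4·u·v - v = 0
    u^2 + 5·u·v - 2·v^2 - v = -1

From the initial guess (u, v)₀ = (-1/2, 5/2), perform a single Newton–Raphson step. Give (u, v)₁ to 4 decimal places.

(-0.3337, 1.1601)

At (-1/2, 5/2): F = (2.0000, -20.0000).
Jacobian J = [[-4·u·v + 6·u - 4·v, -2·u^2 - 4·u - 1], [2·u + 5·v, 5·u - 4·v - 1]].
At the point, J = [[-8.0000, 0.5000], [11.5000, -13.5000]] (det J = 102.2500).
Solving J·Δ = −F gives Δ = (0.1663, -1.3399).
Then the next iterate is (u, v)₁ = (-0.3337, 1.1601).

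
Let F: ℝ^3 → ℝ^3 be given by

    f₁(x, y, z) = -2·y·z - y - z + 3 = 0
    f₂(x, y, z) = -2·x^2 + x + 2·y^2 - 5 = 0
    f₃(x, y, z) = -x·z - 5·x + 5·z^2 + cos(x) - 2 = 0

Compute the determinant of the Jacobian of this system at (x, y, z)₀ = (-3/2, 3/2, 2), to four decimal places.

608.4399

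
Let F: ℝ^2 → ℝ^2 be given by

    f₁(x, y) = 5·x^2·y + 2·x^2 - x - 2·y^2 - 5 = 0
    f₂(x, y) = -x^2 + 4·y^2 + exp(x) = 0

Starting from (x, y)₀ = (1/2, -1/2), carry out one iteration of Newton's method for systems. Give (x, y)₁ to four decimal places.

(-3.7923, -0.5964)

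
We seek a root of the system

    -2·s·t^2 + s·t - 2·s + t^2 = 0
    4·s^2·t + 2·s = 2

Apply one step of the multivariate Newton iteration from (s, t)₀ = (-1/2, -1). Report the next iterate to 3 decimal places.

At (-1/2, -1): F = (3.500, -4.000).
Jacobian J = [[-2·t^2 + t - 2, -4·s·t + s + 2·t], [8·s·t + 2, 4·s^2]].
At the point, J = [[-5.000, -4.500], [6.000, 1.000]] (det J = 22.000).
Solving J·Δ = −F gives Δ = (0.659, 0.045).
Then the next iterate is (s, t)₁ = (0.159, -0.955).

(0.159, -0.955)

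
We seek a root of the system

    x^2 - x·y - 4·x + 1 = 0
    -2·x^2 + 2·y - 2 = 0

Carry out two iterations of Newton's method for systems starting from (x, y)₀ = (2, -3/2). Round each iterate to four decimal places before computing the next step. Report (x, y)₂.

At (2, -3/2): F = (0.0000, -13.0000).
Jacobian J = [[2·x - y - 4, -x], [-4·x, 2]].
At the point, J = [[1.5000, -2.0000], [-8.0000, 2.0000]] (det J = -13.0000).
Solving J·Δ = −F gives Δ = (-2.0000, -1.5000).
Then the next iterate is (x, y)₁ = (0.0000, -3.0000).
Round to (0.0000, -3.0000) and repeat: F = (1.0000, -8.0000), J = [[-1.0000, 0.0000], [0.0000, 2.0000]].
Δ = (1.0000, 4.0000), so (x, y)₂ = (1.0000, 1.0000).

(1.0000, 1.0000)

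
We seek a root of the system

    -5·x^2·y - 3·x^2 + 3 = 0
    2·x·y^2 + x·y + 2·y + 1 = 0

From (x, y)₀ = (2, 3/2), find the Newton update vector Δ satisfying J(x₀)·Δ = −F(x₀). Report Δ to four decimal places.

(-0.5507, -0.7935)

At (2, 3/2): F = (-39.0000, 16.0000).
Jacobian J = [[-10·x·y - 6·x, -5·x^2], [2·y^2 + y, 4·x·y + x + 2]].
At the point, J = [[-42.0000, -20.0000], [6.0000, 16.0000]] (det J = -552.0000).
Solving J·Δ = −F gives Δ = (-0.5507, -0.7935).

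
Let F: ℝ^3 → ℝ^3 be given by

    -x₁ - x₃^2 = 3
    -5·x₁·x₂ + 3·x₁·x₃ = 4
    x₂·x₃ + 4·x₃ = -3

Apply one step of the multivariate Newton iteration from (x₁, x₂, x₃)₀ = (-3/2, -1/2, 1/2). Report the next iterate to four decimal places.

(-1.8033, 0.1270, -0.9467)

At (-3/2, -1/2, 1/2): F = (-1.7500, -10.0000, 4.7500).
Jacobian J = [[-1, 0, -2·x₃], [-5·x₂ + 3·x₃, -5·x₁, 3·x₁], [0, x₃, x₂ + 4]].
At the point, J = [[-1.0000, 0.0000, -1.0000], [4.0000, 7.5000, -4.5000], [0.0000, 0.5000, 3.5000]] (det J = -30.5000).
Solving J·Δ = −F gives Δ = (-0.3033, 0.6270, -1.4467).
Then the next iterate is (x₁, x₂, x₃)₁ = (-1.8033, 0.1270, -0.9467).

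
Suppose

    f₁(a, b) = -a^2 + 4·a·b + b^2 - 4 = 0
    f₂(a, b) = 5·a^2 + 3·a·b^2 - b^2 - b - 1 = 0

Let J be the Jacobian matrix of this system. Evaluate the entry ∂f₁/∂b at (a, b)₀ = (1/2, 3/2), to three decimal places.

5.000

∂f₁/∂b = 4·a + 2·b.
At (1/2, 3/2) this is 5.000.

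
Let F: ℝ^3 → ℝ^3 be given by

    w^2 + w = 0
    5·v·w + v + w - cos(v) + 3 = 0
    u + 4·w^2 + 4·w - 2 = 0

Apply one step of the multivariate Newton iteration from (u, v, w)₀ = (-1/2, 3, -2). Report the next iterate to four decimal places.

(2.0000, 1.3809, -1.3333)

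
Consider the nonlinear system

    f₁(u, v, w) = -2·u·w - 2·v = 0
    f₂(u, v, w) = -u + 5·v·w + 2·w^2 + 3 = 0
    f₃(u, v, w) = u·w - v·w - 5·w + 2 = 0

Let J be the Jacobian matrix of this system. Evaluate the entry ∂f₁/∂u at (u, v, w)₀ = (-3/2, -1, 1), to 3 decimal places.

∂f₁/∂u = -2·w.
At (-3/2, -1, 1) this is -2.000.

-2.000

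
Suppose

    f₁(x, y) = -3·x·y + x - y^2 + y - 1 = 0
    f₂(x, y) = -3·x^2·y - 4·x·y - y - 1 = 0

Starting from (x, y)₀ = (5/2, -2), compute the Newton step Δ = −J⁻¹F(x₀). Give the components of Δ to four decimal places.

At (5/2, -2): F = (10.5000, 58.5000).
Jacobian J = [[-3·y + 1, -3·x - 2·y + 1], [-6·x·y - 4·y, -3·x^2 - 4·x - 1]].
At the point, J = [[7.0000, -2.5000], [38.0000, -29.7500]] (det J = -113.2500).
Solving J·Δ = −F gives Δ = (-1.4669, 0.0927).

(-1.4669, 0.0927)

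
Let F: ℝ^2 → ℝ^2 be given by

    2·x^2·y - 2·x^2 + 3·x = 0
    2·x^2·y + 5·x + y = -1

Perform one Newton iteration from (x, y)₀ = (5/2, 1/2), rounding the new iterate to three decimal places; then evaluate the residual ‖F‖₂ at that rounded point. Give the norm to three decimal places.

6.291

At (5/2, 1/2): F = (1.250, 20.250).
Jacobian J = [[4·x·y - 4·x + 3, 2·x^2], [4·x·y + 5, 2·x^2 + 1]].
At the point, J = [[-2.000, 12.500], [10.000, 13.500]] (det J = -152.000).
Solving J·Δ = −F gives Δ = (-1.554, -0.349).
Then the next iterate is (x, y)₁ = (0.946, 0.151).
Re-evaluating at (0.946, 0.151): F = (1.31843, 6.15126), so ‖F‖₂ = 6.291.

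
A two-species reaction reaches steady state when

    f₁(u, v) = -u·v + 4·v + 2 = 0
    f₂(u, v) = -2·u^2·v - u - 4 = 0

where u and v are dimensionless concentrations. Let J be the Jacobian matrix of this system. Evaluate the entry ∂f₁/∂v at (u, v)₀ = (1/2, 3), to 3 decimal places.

3.500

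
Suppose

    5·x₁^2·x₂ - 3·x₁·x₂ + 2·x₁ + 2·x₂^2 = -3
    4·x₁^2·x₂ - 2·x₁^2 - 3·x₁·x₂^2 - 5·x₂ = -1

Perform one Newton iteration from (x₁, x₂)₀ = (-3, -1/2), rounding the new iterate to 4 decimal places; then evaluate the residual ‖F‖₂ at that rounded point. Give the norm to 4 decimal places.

At (-3, -1/2): F = (-29.5000, -30.2500).
Jacobian J = [[10·x₁·x₂ - 3·x₂ + 2, 5·x₁^2 - 3·x₁ + 4·x₂], [8·x₁·x₂ - 4·x₁ - 3·x₂^2, 4·x₁^2 - 6·x₁·x₂ - 5]].
At the point, J = [[18.5000, 52.0000], [23.2500, 22.0000]] (det J = -802.0000).
Solving J·Δ = −F gives Δ = (1.1521, 0.1574).
Then the next iterate is (x₁, x₂)₁ = (-1.8479, -0.3426).
Re-evaluating at (-1.8479, -0.3426): F = (-8.209762, -8.145330), so ‖F‖₂ = 11.5649.

11.5649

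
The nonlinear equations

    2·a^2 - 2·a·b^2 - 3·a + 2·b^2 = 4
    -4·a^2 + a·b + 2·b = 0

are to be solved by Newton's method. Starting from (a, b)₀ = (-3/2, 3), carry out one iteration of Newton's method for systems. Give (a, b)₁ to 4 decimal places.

(-0.9606, 1.8188)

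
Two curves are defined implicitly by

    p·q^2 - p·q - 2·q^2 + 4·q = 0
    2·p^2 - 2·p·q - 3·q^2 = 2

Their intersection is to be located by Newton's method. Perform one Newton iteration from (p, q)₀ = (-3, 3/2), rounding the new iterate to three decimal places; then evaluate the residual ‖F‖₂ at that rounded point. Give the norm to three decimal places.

2.888

At (-3, 3/2): F = (-0.750, 18.250).
Jacobian J = [[q^2 - q, 2·p·q - p - 4·q + 4], [4·p - 2·q, -2·p - 6·q]].
At the point, J = [[0.750, -8.000], [-15.000, -3.000]] (det J = -122.250).
Solving J·Δ = −F gives Δ = (1.213, 0.020).
Then the next iterate is (p, q)₁ = (-1.787, 1.520).
Re-evaluating at (-1.787, 1.520): F = (0.04676, 2.88802), so ‖F‖₂ = 2.888.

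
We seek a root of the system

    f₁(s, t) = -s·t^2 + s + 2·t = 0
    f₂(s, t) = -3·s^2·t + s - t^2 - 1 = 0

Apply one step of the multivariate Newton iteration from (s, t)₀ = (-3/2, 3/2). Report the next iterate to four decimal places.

At (-3/2, 3/2): F = (4.8750, -14.8750).
Jacobian J = [[-t^2 + 1, -2·s·t + 2], [-6·s·t + 1, -3·s^2 - 2·t]].
At the point, J = [[-1.2500, 6.5000], [14.5000, -9.7500]] (det J = -82.0625).
Solving J·Δ = −F gives Δ = (0.5990, -0.6348).
Then the next iterate is (s, t)₁ = (-0.9010, 0.8652).

(-0.9010, 0.8652)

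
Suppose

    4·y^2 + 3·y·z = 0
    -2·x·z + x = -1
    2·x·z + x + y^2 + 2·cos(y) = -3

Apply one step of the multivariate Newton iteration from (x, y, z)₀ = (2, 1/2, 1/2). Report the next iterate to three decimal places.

At (2, 1/2, 1/2): F = (1.750, 1.000, 9.00517).
Jacobian J = [[0, 8·y + 3·z, 3·y], [-2·z + 1, 0, -2·x], [2·z + 1, 2·y - 2·sin(y), 2·x]].
At the point, J = [[0.000, 5.500, 1.500], [0.000, 0.000, -4.000], [2.000, 0.04115, 4.000]] (det J = -44.000).
Solving J·Δ = −F gives Δ = (-4.995, -0.386, 0.250).
Then the next iterate is (x, y, z)₁ = (-2.995, 0.114, 0.750).

(-2.995, 0.114, 0.750)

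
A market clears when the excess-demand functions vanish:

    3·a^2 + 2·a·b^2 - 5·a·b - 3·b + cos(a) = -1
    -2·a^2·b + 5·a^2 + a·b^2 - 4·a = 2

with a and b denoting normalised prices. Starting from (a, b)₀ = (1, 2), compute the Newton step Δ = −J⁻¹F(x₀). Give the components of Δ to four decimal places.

At (1, 2): F = (-3.459698, -1.0000).
Jacobian J = [[6·a + 2·b^2 - 5·b - sin(a), 4·a·b - 5·a - 3], [-4·a·b + 10·a + b^2 - 4, -2·a^2 + 2·a·b]].
At the point, J = [[3.158529, 0.0000], [2.0000, 2.0000]] (det J = 6.317058).
Solving J·Δ = −F gives Δ = (1.0954, -0.5954).

(1.0954, -0.5954)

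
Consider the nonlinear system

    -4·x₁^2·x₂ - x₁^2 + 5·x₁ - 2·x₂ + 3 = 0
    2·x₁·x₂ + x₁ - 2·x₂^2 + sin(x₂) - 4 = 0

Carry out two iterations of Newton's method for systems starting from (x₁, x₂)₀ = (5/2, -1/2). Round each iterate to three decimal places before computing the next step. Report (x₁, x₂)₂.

(1.691, 0.540)

At (5/2, -1/2): F = (22.750, -4.97943).
Jacobian J = [[-8·x₁·x₂ - 2·x₁ + 5, -4·x₁^2 - 2], [2·x₂ + 1, 2·x₁ - 4·x₂ + cos(x₂)]].
At the point, J = [[10.000, -27.000], [0.000, 7.87758]] (det J = 78.77583).
Solving J·Δ = −F gives Δ = (-0.568, 0.632).
Then the next iterate is (x₁, x₂)₁ = (1.932, 0.132).
Round to (1.932, 0.132) and repeat: F = (6.69255, -1.46118), J = [[-0.90419, -16.93050], [1.264, 4.32730]].
Δ = (-0.241, 0.408), so (x₁, x₂)₂ = (1.691, 0.540).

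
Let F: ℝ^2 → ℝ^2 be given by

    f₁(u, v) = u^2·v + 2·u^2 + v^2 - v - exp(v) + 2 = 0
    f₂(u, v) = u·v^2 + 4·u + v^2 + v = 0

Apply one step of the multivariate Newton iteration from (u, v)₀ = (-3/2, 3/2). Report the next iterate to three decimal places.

(-0.847, -1.585)

At (-3/2, 3/2): F = (6.14331, -5.625).
Jacobian J = [[2·u·v + 4·u, u^2 + 2·v - exp(v) - 1], [v^2 + 4, 2·u·v + 2·v + 1]].
At the point, J = [[-10.500, -0.23169], [6.250, -0.500]] (det J = 6.69806).
Solving J·Δ = −F gives Δ = (0.653, -3.085).
Then the next iterate is (u, v)₁ = (-0.847, -1.585).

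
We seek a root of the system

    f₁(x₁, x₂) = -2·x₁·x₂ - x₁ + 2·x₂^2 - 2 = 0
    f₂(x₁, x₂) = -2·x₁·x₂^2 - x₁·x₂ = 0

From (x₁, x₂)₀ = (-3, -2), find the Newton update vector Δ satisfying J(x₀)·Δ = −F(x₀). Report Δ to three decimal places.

(1.320, 0.480)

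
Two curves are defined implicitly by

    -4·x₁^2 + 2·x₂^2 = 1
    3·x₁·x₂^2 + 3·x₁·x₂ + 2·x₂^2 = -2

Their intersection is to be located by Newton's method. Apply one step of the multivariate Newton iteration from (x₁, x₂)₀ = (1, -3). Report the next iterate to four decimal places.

(0.7569, -1.7546)

At (1, -3): F = (13.0000, 38.0000).
Jacobian J = [[-8·x₁, 4·x₂], [3·x₂^2 + 3·x₂, 6·x₁·x₂ + 3·x₁ + 4·x₂]].
At the point, J = [[-8.0000, -12.0000], [18.0000, -27.0000]] (det J = 432.0000).
Solving J·Δ = −F gives Δ = (-0.2431, 1.2454).
Then the next iterate is (x₁, x₂)₁ = (0.7569, -1.7546).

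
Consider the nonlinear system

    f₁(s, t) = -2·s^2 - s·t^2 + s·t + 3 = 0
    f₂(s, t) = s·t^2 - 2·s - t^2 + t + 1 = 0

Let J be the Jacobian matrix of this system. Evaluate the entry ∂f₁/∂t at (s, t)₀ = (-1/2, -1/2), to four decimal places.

∂f₁/∂t = -2·s·t + s.
At (-1/2, -1/2) this is -1.0000.

-1.0000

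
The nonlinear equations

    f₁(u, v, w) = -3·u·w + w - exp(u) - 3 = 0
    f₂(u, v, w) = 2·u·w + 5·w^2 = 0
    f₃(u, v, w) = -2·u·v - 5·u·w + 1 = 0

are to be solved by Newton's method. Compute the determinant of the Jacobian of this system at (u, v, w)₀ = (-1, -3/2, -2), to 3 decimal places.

J = [[-3·w - exp(u), 0, -3·u + 1], [2·w, 0, 2·u + 10·w], [-2·v - 5·w, -2·u, -5·u]].
At the point, J = [[5.63212, 0.000, 4.000], [-4.000, 0.000, -22.000], [13.000, 2.000, 5.000]].
det J = 215.813.

215.813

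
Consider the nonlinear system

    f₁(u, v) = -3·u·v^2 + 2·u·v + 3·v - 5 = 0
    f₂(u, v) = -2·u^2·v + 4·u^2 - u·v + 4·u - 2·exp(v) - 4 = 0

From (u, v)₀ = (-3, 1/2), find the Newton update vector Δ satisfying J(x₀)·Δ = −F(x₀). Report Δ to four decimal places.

(-0.2736, 0.7197)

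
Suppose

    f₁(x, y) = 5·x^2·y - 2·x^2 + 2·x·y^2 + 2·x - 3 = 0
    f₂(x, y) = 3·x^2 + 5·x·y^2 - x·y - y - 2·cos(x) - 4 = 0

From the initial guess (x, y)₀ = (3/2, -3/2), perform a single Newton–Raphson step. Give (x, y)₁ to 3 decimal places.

At (3/2, -3/2): F = (-14.625, 23.23353).
Jacobian J = [[10·x·y - 4·x + 2·y^2 + 2, 5·x^2 + 4·x·y], [6·x + 5·y^2 - y + 2·sin(x), 10·x·y - x - 1]].
At the point, J = [[-22.000, 2.250], [23.74499, -25.000]] (det J = 496.57377).
Solving J·Δ = −F gives Δ = (-0.631, 0.330).
Then the next iterate is (x, y)₁ = (0.869, -1.170).

(0.869, -1.170)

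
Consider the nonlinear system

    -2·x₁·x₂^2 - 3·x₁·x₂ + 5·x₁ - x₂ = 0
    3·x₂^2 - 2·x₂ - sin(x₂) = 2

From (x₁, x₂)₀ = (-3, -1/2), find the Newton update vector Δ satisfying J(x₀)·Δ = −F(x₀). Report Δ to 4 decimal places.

At (-3, -1/2): F = (-17.5000, 0.229426).
Jacobian J = [[-2·x₂^2 - 3·x₂ + 5, -4·x₁·x₂ - 3·x₁ - 1], [0, 6·x₂ - cos(x₂) - 2]].
At the point, J = [[6.0000, 2.0000], [0.0000, -5.877583]] (det J = -35.265495).
Solving J·Δ = −F gives Δ = (2.9037, 0.0390).

(2.9037, 0.0390)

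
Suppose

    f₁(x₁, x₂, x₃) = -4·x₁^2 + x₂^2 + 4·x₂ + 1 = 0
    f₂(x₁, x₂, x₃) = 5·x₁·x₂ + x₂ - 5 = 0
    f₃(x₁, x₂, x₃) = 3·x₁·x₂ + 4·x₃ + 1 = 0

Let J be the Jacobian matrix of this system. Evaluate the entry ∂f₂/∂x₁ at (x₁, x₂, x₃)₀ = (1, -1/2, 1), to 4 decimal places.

∂f₂/∂x₁ = 5·x₂.
At (1, -1/2, 1) this is -2.5000.

-2.5000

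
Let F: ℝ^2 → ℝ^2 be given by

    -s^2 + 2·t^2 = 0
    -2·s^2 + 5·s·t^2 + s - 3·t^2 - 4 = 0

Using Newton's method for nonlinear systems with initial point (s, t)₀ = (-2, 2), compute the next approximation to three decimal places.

At (-2, 2): F = (4.000, -66.000).
Jacobian J = [[-2·s, 4·t], [-4·s + 5·t^2 + 1, 10·s·t - 6·t]].
At the point, J = [[4.000, 8.000], [29.000, -52.000]] (det J = -440.000).
Solving J·Δ = −F gives Δ = (0.727, -0.864).
Then the next iterate is (s, t)₁ = (-1.273, 1.136).

(-1.273, 1.136)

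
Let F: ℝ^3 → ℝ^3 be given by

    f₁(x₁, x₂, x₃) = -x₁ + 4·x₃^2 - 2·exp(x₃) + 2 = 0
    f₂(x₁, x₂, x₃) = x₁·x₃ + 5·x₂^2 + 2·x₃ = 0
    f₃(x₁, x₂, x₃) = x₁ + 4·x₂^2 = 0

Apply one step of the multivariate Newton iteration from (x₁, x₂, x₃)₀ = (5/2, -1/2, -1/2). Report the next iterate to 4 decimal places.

At (5/2, -1/2, -1/2): F = (-0.713061, -1.0000, 3.5000).
Jacobian J = [[-1, 0, 8·x₃ - 2·exp(x₃)], [x₃, 10·x₂, x₁ + 2], [1, 8·x₂, 0]].
At the point, J = [[-1.0000, 0.0000, -5.213061], [-0.5000, -5.0000, 4.5000], [1.0000, -4.0000, 0.0000]] (det J = -54.491429).
Solving J·Δ = −F gives Δ = (-2.2924, 0.3019, 0.3030).
Then the next iterate is (x₁, x₂, x₃)₁ = (0.2076, -0.1981, -0.1970).

(0.2076, -0.1981, -0.1970)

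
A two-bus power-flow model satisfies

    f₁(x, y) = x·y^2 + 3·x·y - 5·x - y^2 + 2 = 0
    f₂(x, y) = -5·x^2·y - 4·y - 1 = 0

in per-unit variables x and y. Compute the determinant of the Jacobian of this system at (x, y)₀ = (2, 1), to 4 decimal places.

184.0000

J = [[y^2 + 3·y - 5, 2·x·y + 3·x - 2·y], [-10·x·y, -5·x^2 - 4]].
At the point, J = [[-1.0000, 8.0000], [-20.0000, -24.0000]].
det J = 184.0000.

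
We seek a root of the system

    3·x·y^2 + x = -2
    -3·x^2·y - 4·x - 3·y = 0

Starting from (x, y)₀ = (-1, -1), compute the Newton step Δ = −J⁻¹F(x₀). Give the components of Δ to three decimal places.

(1.333, -0.556)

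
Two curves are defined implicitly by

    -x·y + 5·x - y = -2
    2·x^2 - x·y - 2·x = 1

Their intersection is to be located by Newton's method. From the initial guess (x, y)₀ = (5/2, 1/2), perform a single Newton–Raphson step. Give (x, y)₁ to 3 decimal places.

(3.400, 5.300)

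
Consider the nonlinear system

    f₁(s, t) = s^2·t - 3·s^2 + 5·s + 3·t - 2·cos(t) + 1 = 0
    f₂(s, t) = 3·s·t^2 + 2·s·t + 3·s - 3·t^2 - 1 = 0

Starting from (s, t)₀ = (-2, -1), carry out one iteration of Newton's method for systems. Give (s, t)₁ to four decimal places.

(-0.7412, -0.5025)

At (-2, -1): F = (-29.080605, -12.0000).
Jacobian J = [[2·s·t - 6·s + 5, s^2 + 2·sin(t) + 3], [3·t^2 + 2·t + 3, 6·s·t + 2·s - 6·t]].
At the point, J = [[21.0000, 5.317058], [4.0000, 14.0000]] (det J = 272.731768).
Solving J·Δ = −F gives Δ = (1.2588, 0.4975).
Then the next iterate is (s, t)₁ = (-0.7412, -0.5025).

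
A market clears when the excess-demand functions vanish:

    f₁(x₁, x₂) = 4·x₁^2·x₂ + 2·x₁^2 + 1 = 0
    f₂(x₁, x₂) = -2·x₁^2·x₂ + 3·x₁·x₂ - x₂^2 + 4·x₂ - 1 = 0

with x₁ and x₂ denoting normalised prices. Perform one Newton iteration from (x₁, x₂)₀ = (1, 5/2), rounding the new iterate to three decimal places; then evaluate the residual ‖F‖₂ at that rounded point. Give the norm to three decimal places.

At (1, 5/2): F = (13.000, 5.250).
Jacobian J = [[8·x₁·x₂ + 4·x₁, 4·x₁^2], [-4·x₁·x₂ + 3·x₂, -2·x₁^2 + 3·x₁ - 2·x₂ + 4]].
At the point, J = [[24.000, 4.000], [-2.500, 0.000]] (det J = 10.000).
Solving J·Δ = −F gives Δ = (2.100, -15.850).
Then the next iterate is (x₁, x₂)₁ = (3.100, -13.350).
Re-evaluating at (3.100, -13.350): F = (-492.954, -100.19050), so ‖F‖₂ = 503.033.

503.033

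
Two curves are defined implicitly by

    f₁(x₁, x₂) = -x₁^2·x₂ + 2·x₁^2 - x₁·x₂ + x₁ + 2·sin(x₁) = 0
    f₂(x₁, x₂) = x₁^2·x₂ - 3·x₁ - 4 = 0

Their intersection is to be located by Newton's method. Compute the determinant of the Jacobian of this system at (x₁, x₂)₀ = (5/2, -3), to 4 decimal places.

13.7357

J = [[-2·x₁·x₂ + 4·x₁ - x₂ + 2·cos(x₁) + 1, -x₁^2 - x₁], [2·x₁·x₂ - 3, x₁^2]].
At the point, J = [[27.397713, -8.7500], [-18.0000, 6.2500]].
det J = 13.7357.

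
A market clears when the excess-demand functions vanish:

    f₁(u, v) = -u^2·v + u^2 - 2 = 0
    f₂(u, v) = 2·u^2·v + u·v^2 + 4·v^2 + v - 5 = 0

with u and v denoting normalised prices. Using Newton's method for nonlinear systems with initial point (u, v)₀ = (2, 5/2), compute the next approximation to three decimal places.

(1.287, 1.570)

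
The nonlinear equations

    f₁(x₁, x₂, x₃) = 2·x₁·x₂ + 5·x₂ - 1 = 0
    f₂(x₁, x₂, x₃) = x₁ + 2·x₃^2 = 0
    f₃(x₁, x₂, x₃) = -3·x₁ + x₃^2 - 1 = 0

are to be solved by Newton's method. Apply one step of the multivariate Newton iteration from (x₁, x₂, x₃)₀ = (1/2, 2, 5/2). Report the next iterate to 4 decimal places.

At (1/2, 2, 5/2): F = (11.0000, 13.0000, 3.7500).
Jacobian J = [[2·x₂, 2·x₁ + 5, 0], [1, 0, 4·x₃], [-3, 0, 2·x₃]].
At the point, J = [[4.0000, 6.0000, 0.0000], [1.0000, 0.0000, 10.0000], [-3.0000, 0.0000, 5.0000]] (det J = -210.0000).
Solving J·Δ = −F gives Δ = (-0.7857, -1.3095, -1.2214).
Then the next iterate is (x₁, x₂, x₃)₁ = (-0.2857, 0.6905, 1.2786).

(-0.2857, 0.6905, 1.2786)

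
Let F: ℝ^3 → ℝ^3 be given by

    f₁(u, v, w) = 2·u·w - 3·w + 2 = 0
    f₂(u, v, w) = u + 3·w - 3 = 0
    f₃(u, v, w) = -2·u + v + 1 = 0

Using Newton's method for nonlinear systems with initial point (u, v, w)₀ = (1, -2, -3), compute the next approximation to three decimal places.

(1.235, 1.471, 0.588)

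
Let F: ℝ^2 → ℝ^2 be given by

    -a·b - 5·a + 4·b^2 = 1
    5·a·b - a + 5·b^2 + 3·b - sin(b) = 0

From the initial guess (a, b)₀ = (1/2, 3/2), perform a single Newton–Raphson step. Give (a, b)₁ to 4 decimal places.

(-0.0300, 0.7874)

At (1/2, 3/2): F = (4.7500, 18.002505).
Jacobian J = [[-b - 5, -a + 8·b], [5·b - 1, 5·a + 10·b - cos(b) + 3]].
At the point, J = [[-6.5000, 11.5000], [6.5000, 20.429263]] (det J = -207.540208).
Solving J·Δ = −F gives Δ = (-0.5300, -0.7126).
Then the next iterate is (a, b)₁ = (-0.0300, 0.7874).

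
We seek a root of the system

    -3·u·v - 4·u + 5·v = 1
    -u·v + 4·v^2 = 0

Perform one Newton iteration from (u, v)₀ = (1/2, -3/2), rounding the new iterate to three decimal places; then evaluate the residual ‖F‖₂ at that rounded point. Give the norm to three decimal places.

At (1/2, -3/2): F = (-8.250, 9.750).
Jacobian J = [[-3·v - 4, -3·u + 5], [-v, -u + 8·v]].
At the point, J = [[0.500, 3.500], [1.500, -12.500]] (det J = -11.500).
Solving J·Δ = −F gives Δ = (6.000, 1.500).
Then the next iterate is (u, v)₁ = (6.500, 0.000).
Re-evaluating at (6.500, 0.000): F = (-27.000, 0.000), so ‖F‖₂ = 27.000.

27.000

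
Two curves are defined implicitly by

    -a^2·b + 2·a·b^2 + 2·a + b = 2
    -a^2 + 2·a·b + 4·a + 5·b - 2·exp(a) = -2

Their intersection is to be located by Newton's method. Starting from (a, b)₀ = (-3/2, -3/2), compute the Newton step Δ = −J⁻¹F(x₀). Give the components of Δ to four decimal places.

(2.3531, 0.6669)

At (-3/2, -3/2): F = (-9.8750, -9.696260).
Jacobian J = [[-2·a·b + 2·b^2 + 2, -a^2 + 4·a·b + 1], [-2·a + 2·b - 2·exp(a) + 4, 2·a + 5]].
At the point, J = [[2.0000, 7.7500], [3.553740, 2.0000]] (det J = -23.541483).
Solving J·Δ = −F gives Δ = (2.3531, 0.6669).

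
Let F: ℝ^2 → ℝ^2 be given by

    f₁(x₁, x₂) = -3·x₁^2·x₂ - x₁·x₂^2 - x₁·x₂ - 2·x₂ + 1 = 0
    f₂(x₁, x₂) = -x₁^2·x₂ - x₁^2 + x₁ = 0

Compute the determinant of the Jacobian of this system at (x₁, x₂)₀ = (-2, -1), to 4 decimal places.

64.0000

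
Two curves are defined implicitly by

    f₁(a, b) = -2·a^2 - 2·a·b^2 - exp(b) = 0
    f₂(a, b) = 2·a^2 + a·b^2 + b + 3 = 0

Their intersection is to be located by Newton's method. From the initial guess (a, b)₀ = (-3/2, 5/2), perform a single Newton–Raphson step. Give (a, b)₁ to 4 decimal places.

At (-3/2, 5/2): F = (2.067506, 0.6250).
Jacobian J = [[-4·a - 2·b^2, -4·a·b - exp(b)], [4·a + b^2, 2·a·b + 1]].
At the point, J = [[-6.5000, 2.817506], [0.2500, -6.5000]] (det J = 41.545623).
Solving J·Δ = −F gives Δ = (0.3659, 0.1102).
Then the next iterate is (a, b)₁ = (-1.1341, 2.6102).

(-1.1341, 2.6102)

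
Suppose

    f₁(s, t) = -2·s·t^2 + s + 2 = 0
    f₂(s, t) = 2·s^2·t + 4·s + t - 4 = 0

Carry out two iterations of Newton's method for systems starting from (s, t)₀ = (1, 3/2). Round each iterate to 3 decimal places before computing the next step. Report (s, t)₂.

At (1, 3/2): F = (-1.500, 4.500).
Jacobian J = [[-2·t^2 + 1, -4·s·t], [4·s·t + 4, 2·s^2 + 1]].
At the point, J = [[-3.500, -6.000], [10.000, 3.000]] (det J = 49.500).
Solving J·Δ = −F gives Δ = (-0.455, 0.015).
Then the next iterate is (s, t)₁ = (0.545, 1.515).
Round to (0.545, 1.515) and repeat: F = (0.04320, 0.59499), J = [[-3.59045, -3.30270], [7.30270, 1.59405]].
Δ = (-0.111, 0.133), so (s, t)₂ = (0.434, 1.648).

(0.434, 1.648)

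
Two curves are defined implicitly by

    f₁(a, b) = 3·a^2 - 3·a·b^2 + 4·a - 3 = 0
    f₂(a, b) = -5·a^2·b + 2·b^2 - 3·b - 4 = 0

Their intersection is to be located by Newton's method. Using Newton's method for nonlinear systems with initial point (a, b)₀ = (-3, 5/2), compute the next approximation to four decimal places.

At (-3, 5/2): F = (68.2500, -111.5000).
Jacobian J = [[6·a - 3·b^2 + 4, -6·a·b], [-10·a·b, -5·a^2 + 4·b - 3]].
At the point, J = [[-32.7500, 45.0000], [75.0000, -38.0000]] (det J = -2130.5000).
Solving J·Δ = −F gives Δ = (1.1378, -0.6886).
Then the next iterate is (a, b)₁ = (-1.8622, 1.8114).

(-1.8622, 1.8114)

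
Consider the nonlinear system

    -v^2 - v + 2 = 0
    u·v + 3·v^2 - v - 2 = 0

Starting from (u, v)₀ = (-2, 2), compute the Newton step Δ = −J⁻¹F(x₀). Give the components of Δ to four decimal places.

At (-2, 2): F = (-4.0000, 4.0000).
Jacobian J = [[0, -2·v - 1], [v, u + 6·v - 1]].
At the point, J = [[0.0000, -5.0000], [2.0000, 9.0000]] (det J = 10.0000).
Solving J·Δ = −F gives Δ = (1.6000, -0.8000).

(1.6000, -0.8000)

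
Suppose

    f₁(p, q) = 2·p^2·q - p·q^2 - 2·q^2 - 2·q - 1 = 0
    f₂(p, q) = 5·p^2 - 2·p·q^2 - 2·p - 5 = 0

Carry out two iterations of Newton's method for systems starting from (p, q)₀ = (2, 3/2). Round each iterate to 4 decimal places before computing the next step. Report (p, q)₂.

At (2, 3/2): F = (-1.0000, 2.0000).
Jacobian J = [[4·p·q - q^2, 2·p^2 - 2·p·q - 4·q - 2], [10·p - 2·q^2 - 2, -4·p·q]].
At the point, J = [[9.7500, -6.0000], [13.5000, -12.0000]] (det J = -36.0000).
Solving J·Δ = −F gives Δ = (0.6667, 0.9167).
Then the next iterate is (p, q)₁ = (2.6667, 2.4167).
Round to (2.6667, 2.4167) and repeat: F = (1.282728, -5.926352), J = [[19.938017, -10.333450], [12.986122, -25.778456]].
Δ = (-0.2483, -0.3550), so (p, q)₂ = (2.4184, 2.0617).

(2.4184, 2.0617)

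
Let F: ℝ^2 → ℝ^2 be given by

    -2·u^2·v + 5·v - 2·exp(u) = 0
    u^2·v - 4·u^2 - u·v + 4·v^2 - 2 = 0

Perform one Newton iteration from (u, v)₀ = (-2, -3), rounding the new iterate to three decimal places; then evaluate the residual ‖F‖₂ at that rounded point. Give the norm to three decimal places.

At (-2, -3): F = (8.72933, 0.000).
Jacobian J = [[-4·u·v - 2·exp(u), -2·u^2 + 5], [2·u·v - 8·u - v, u^2 - u + 8·v]].
At the point, J = [[-24.27067, -3.000], [31.000, -18.000]] (det J = 529.87207).
Solving J·Δ = −F gives Δ = (0.297, 0.511).
Then the next iterate is (u, v)₁ = (-1.703, -2.489).
Re-evaluating at (-1.703, -2.489): F = (1.62797, -0.27774), so ‖F‖₂ = 1.651.

1.651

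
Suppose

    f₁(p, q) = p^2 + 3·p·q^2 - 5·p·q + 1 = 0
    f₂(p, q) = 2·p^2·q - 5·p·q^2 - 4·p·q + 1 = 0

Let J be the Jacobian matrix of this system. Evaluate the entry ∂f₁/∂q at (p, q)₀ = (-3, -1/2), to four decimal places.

∂f₁/∂q = 6·p·q - 5·p.
At (-3, -1/2) this is 24.0000.

24.0000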